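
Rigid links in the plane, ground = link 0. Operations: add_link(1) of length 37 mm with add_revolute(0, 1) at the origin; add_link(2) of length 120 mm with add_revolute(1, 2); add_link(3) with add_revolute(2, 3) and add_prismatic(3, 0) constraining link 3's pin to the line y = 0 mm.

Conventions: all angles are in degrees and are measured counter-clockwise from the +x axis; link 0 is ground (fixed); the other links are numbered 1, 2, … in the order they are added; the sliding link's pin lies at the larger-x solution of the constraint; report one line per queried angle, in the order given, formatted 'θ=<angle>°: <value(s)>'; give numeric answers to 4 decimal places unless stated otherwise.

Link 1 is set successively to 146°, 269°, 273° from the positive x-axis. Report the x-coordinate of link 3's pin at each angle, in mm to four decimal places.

geometry: r = 37 mm, L = 120 mm, e = 0 mm
θ=146°: crank pin P = (r cos θ, r sin θ) = (-30.674390, 20.690137)
θ=146°: h = r sin θ − e = 20.690137 − 0 = 20.690137
θ=146°: x = r cos θ + √(L² − h²) = -30.674390 + 118.202869 = 87.528479
θ=269°: crank pin P = (r cos θ, r sin θ) = (-0.645739, -36.994365)
θ=269°: h = r sin θ − e = -36.994365 − 0 = -36.994365
θ=269°: x = r cos θ + √(L² − h²) = -0.645739 + 114.155232 = 113.509493
θ=273°: crank pin P = (r cos θ, r sin θ) = (1.936430, -36.949293)
θ=273°: h = r sin θ − e = -36.949293 − 0 = -36.949293
θ=273°: x = r cos θ + √(L² − h²) = 1.936430 + 114.169829 = 116.106259

θ=146°: 87.5285
θ=269°: 113.5095
θ=273°: 116.1063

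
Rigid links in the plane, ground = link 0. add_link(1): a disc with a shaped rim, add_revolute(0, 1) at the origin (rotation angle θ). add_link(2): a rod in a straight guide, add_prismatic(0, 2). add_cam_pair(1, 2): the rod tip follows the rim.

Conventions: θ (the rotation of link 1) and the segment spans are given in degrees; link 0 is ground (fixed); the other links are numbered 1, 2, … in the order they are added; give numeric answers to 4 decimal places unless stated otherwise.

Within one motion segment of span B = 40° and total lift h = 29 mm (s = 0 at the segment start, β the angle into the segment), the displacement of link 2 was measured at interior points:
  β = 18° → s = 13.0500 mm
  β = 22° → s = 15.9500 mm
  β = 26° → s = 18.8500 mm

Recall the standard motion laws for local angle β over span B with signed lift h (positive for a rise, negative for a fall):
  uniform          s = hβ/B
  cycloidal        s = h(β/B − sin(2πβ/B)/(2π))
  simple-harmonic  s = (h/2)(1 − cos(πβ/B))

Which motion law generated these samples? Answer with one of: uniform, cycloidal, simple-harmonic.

candidates at β/B = r: uniform s = h·r (linear in β); cycloidal s = h·(r − sin(2πr)/(2π)); simple-harmonic s = (h/2)(1 − cos(πr))
β=18°: printed 13.0500 | uniform 13.0500, cycloidal 11.6237, simple-harmonic 12.2317
β=22°: printed 15.9500 | uniform 15.9500, cycloidal 17.3763, simple-harmonic 16.7683
β=26°: printed 18.8500 | uniform 18.8500, cycloidal 22.5840, simple-harmonic 21.0829
only one law matches every sample → uniform

uniform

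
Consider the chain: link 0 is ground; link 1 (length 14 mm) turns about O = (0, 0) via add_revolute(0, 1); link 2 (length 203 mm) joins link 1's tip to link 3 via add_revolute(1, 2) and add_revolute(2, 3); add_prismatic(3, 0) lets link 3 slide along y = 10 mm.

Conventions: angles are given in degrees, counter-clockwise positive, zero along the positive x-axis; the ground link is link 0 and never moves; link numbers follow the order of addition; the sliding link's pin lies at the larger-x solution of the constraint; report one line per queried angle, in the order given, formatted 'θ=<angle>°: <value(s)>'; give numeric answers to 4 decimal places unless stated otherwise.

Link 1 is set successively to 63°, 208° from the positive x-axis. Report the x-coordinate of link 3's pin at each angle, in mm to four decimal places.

geometry: r = 14 mm, L = 203 mm, e = 10 mm
θ=63°: crank pin P = (r cos θ, r sin θ) = (6.355867, 12.474091)
θ=63°: h = r sin θ − e = 12.474091 − 10 = 2.474091
θ=63°: x = r cos θ + √(L² − h²) = 6.355867 + 202.984923 = 209.340790
θ=208°: crank pin P = (r cos θ, r sin θ) = (-12.361266, -6.572602)
θ=208°: h = r sin θ − e = -6.572602 − 10 = -16.572602
θ=208°: x = r cos θ + √(L² − h²) = -12.361266 + 202.322388 = 189.961122

θ=63°: 209.3408
θ=208°: 189.9611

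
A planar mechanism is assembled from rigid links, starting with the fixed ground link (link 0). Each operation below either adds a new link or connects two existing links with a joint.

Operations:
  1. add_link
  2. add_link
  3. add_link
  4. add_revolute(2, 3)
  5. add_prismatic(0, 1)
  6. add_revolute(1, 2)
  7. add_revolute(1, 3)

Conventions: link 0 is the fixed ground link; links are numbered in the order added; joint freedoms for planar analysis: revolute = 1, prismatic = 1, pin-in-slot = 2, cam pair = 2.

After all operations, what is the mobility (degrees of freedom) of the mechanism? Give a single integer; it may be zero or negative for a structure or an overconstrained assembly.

L=1 J1=0 J2=0
add link → L=2 J1=0 J2=0
add link → L=3 J1=0 J2=0
add link → L=4 J1=0 J2=0
R@2,3 dof=1 J1 → L=4 J1=1 J2=0
P@0,1 dof=1 J1 → L=4 J1=2 J2=0
R@1,2 dof=1 J1 → L=4 J1=3 J2=0
R@1,3 dof=1 J1 → L=4 J1=4 J2=0
M=3(L−1)−2J1−J2=3·3−2·4−0=1

M = 1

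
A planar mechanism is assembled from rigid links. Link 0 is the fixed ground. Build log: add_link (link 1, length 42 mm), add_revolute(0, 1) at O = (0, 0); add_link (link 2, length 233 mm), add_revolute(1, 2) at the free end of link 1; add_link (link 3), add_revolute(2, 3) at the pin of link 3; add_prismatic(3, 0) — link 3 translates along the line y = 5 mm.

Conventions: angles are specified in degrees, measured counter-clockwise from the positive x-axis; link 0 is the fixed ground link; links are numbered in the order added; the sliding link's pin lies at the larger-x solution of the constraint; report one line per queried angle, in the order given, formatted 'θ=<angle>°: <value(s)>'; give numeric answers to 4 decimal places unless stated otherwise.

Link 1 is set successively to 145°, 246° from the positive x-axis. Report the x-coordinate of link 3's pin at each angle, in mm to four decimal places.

geometry: r = 42 mm, L = 233 mm, e = 5 mm
θ=145°: crank pin P = (r cos θ, r sin θ) = (-34.404386, 24.090210)
θ=145°: h = r sin θ − e = 24.090210 − 5 = 19.090210
θ=145°: x = r cos θ + √(L² − h²) = -34.404386 + 232.216631 = 197.812245
θ=246°: crank pin P = (r cos θ, r sin θ) = (-17.082939, -38.368909)
θ=246°: h = r sin θ − e = -38.368909 − 5 = -43.368909
θ=246°: x = r cos θ + √(L² − h²) = -17.082939 + 228.928237 = 211.845298

θ=145°: 197.8122
θ=246°: 211.8453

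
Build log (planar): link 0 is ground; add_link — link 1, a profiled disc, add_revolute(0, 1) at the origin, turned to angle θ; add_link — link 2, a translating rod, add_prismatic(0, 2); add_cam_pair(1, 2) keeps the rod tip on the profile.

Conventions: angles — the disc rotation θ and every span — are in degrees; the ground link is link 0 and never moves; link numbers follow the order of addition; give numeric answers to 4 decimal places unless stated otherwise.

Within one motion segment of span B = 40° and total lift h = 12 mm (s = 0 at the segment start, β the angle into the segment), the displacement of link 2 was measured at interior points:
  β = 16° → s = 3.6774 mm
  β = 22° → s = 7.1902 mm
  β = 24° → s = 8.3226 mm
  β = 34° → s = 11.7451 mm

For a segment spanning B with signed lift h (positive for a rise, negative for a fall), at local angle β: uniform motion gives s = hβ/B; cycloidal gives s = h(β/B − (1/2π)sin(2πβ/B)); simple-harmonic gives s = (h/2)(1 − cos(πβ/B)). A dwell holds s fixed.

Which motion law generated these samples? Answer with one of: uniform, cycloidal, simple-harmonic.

candidates at β/B = r: uniform s = h·r (linear in β); cycloidal s = h·(r − sin(2πr)/(2π)); simple-harmonic s = (h/2)(1 − cos(πr))
β=16°: printed 3.6774 | uniform 4.8000, cycloidal 3.6774, simple-harmonic 4.1459
β=22°: printed 7.1902 | uniform 6.6000, cycloidal 7.1902, simple-harmonic 6.9386
β=24°: printed 8.3226 | uniform 7.2000, cycloidal 8.3226, simple-harmonic 7.8541
β=34°: printed 11.7451 | uniform 10.2000, cycloidal 11.7451, simple-harmonic 11.3460
only one law matches every sample → cycloidal

cycloidal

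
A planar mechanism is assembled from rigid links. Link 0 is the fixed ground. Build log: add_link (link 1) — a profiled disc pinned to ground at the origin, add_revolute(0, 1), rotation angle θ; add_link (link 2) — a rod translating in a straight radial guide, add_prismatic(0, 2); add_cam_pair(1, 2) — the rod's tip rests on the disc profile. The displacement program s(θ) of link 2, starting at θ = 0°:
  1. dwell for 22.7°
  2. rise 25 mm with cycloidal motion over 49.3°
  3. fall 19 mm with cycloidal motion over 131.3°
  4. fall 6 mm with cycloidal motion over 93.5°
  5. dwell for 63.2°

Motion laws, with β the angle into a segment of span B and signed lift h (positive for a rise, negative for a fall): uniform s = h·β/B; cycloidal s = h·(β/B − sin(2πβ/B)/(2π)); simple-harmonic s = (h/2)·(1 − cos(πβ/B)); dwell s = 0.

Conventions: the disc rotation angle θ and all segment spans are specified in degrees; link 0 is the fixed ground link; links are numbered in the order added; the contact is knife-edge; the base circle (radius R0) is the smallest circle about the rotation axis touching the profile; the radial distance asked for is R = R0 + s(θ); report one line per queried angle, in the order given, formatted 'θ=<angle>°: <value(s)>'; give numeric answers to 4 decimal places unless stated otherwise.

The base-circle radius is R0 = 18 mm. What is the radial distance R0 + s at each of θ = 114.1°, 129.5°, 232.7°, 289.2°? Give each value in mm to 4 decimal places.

seg 1 [0°–22.7°] dwell: s stays 0.0000
seg 2 [22.7°–72°] cycloidal, h=25: full span → s += 25 → s = 25.0000
seg 3 [72°–203.3°] cycloidal, h=-19: θ=114.1° here. β=42.1, B=131.3. -19·(0.3206 − sin(2π·0.3206)/(2π)) = -3.3612 → s = 21.6388
seg 3 [72°–203.3°] cycloidal, h=-19: θ=129.5° here. β=57.5, B=131.3. -19·(0.4379 − sin(2π·0.4379)/(2π)) = -7.1710 → s = 17.8290
seg 3 [72°–203.3°] cycloidal, h=-19: full span → s += -19 → s = 6.0000
seg 4 [203.3°–296.8°] cycloidal, h=-6: θ=232.7° here. β=29.4, B=93.5. -6·(0.3144 − sin(2π·0.3144)/(2π)) = -1.0089 → s = 4.9911
seg 4 [203.3°–296.8°] cycloidal, h=-6: θ=289.2° here. β=85.9, B=93.5. -6·(0.9187 − sin(2π·0.9187)/(2π)) = -5.9791 → s = 0.0209
θ=114.1°: R = R0 + s = 18 + 21.6388 = 39.6388
θ=129.5°: R = R0 + s = 18 + 17.8290 = 35.8290
θ=232.7°: R = R0 + s = 18 + 4.9911 = 22.9911
θ=289.2°: R = R0 + s = 18 + 0.0209 = 18.0209

θ=114.1°: 39.6388
θ=129.5°: 35.8290
θ=232.7°: 22.9911
θ=289.2°: 18.0209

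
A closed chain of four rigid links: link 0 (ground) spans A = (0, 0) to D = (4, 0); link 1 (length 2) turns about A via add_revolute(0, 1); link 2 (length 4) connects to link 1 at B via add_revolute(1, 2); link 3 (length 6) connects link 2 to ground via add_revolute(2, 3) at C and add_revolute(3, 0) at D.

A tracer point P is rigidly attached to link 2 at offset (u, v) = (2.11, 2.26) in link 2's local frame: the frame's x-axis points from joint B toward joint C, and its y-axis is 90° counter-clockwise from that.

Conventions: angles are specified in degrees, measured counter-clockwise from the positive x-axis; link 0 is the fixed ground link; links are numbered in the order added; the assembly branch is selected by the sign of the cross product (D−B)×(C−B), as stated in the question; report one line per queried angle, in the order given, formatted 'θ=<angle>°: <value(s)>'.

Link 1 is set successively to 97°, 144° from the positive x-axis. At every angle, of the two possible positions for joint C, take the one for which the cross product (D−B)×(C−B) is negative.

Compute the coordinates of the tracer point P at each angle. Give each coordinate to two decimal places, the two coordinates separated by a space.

A=(0,0), D=(4.00,0)
θ=97°: B = A + 2.00·(cos97°, sin97°) = (-0.2437, 1.9851)
θ=97°: |BD| = 4.6851
θ=97°: circle(B,4.00) ∩ circle(D,6.00): a=0.2081, h=3.9946
θ=97°:   candidates: C₊=(1.6373,5.5152) cross=18.715; C₋=(-1.7478,-1.7214) cross=-18.715
θ=97°:   branch - wants cross < 0 → take C=(-1.7478,-1.7214) (cross=-18.715)
θ=97°: ex = (C−B)/|BC| = (-0.3760,-0.9266); ey = (0.9266,-0.3760)
θ=97°: P = B + 2.11·ex + 2.26·ey = (1.0570,-0.8198)
θ=144°: B = A + 2.00·(cos144°, sin144°) = (-1.6180, 1.1756)
θ=144°: |BD| = 5.7397
θ=144°: circle(B,4.00) ∩ circle(D,6.00): a=1.1276, h=3.8378
θ=144°:   candidates: C₊=(0.2717,4.7010) cross=22.028; C₋=(-1.3004,-2.8118) cross=-22.028
θ=144°:   branch - wants cross < 0 → take C=(-1.3004,-2.8118) (cross=-22.028)
θ=144°: ex = (C−B)/|BC| = (0.0794,-0.9968); ey = (0.9968,0.0794)
θ=144°: P = B + 2.11·ex + 2.26·ey = (0.8024,-0.7483)

θ=97°: 1.06 -0.82
θ=144°: 0.80 -0.75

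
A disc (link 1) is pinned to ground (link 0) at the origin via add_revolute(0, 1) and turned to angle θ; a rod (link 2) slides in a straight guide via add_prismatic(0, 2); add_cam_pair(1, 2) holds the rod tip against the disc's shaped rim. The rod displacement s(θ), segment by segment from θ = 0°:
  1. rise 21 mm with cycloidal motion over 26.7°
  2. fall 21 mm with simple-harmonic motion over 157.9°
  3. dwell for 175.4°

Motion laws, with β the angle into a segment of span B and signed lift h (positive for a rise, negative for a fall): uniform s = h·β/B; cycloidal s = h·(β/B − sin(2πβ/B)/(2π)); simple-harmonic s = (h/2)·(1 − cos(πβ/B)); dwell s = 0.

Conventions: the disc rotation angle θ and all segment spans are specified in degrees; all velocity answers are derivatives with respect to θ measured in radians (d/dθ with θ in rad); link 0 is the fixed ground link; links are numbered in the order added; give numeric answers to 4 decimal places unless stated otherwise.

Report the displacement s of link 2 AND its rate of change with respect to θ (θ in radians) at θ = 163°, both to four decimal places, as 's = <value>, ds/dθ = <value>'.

segment 1 (0° to 26.7°, cycloidal, h = 21) is passed completely: s = 0.0000 + (21) = 21.0000
θ = 163° falls in segment 2 (26.7° to 184.6°, simple-harmonic, h = -21): β = 163 − 26.7 = 136.3°, B = 157.9°; Δs = -21/2·(1 − cos(π·0.8632)) = -20.0452; s = 21.0000 − 20.0452 = 0.9548
velocity in seg [26.7°–184.6°] (simple-harmonic), θ in radians: β = 136.3° = 2.3789 rad, B = 157.9° = 2.7559 rad; ds/dθ = (πh/(2B)) sin(πβ/B) = (π·(-21)/(2·2.7559)) sin(π·0.8632) = -4.987117 mm/rad

s = 0.9548, ds/dθ = -4.9871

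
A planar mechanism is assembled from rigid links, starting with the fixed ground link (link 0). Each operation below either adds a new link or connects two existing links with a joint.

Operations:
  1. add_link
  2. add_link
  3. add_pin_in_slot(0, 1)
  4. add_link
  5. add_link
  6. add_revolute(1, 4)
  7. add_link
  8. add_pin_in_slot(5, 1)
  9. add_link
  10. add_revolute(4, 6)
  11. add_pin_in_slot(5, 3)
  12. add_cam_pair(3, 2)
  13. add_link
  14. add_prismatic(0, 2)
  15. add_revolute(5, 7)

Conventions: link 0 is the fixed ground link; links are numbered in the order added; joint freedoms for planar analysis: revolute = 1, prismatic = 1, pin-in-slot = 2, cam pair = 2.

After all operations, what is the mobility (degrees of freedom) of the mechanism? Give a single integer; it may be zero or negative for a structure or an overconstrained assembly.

(L,J1,J2)=(1,0,0); link0 fixed
link1: (2,0,0)
link2: (3,0,0)
PS 0-1 [J2]: (3,0,1)
link3: (4,0,1)
link4: (5,0,1)
R 1-4 [J1]: (5,1,1)
link5: (6,1,1)
PS 5-1 [J2]: (6,1,2)
link6: (7,1,2)
R 4-6 [J1]: (7,2,2)
PS 5-3 [J2]: (7,2,3)
C 3-2 [J2]: (7,2,4)
link7: (8,2,4)
P 0-2 [J1]: (8,3,4)
R 5-7 [J1]: (8,4,4)
Grübler: 3·7 − 2·4 − 4 = 9

M = 9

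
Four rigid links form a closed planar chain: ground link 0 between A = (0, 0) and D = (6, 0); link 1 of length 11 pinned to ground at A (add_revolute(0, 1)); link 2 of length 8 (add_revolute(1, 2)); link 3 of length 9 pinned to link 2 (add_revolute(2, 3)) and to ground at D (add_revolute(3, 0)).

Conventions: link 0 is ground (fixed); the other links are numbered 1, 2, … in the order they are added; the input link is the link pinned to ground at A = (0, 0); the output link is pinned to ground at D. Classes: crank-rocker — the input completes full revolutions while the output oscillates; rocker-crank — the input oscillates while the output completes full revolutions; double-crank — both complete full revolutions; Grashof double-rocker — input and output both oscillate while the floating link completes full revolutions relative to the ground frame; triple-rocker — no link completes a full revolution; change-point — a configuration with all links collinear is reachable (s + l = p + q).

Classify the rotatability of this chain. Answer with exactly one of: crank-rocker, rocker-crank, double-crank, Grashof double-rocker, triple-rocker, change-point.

lengths: ground=6, input=11, coupler=8, output=9
sorted: s=6 (shortest), l=11 (longest), p+q=17
s + l = 17 vs p + q = 17
s + l = p + q → change-point (collinear configuration reachable)

change-point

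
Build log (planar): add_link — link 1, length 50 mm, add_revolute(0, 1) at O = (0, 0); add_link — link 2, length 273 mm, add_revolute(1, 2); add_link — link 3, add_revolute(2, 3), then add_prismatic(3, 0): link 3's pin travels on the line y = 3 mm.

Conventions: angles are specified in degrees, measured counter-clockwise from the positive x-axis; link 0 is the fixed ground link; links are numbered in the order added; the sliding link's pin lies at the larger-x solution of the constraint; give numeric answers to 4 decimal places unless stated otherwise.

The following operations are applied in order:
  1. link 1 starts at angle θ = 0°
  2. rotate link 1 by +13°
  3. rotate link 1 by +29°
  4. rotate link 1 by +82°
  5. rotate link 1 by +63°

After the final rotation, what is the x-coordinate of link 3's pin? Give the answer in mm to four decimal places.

geometry: r = 50 mm, L = 273 mm, e = 3 mm; θ starts at 0°
rotate link 1 by +13°: θ ← 0° +13° = 13°
rotate link 1 by +29°: θ ← 13° +29° = 42°
rotate link 1 by +82°: θ ← 42° +82° = 124°
rotate link 1 by +63°: θ ← 124° +63° = 187°
crank pin P = (r cos θ, r sin θ) = (-49.627308, -6.093467)
h = r sin θ − e = -6.093467 − 3 = -9.093467
x = r cos θ + √(L² − h²) = -49.627308 + 272.848509 = 223.221201

223.2212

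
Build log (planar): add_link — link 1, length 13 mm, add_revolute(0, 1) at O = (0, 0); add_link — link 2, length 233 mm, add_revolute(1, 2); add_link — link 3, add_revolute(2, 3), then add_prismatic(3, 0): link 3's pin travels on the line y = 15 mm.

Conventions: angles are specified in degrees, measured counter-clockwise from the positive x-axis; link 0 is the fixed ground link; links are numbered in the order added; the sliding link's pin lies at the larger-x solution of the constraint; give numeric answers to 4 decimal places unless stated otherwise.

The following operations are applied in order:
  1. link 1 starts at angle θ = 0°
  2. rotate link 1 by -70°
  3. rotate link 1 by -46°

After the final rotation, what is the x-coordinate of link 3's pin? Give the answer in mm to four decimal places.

geometry: r = 13 mm, L = 233 mm, e = 15 mm; θ starts at 0°
rotate link 1 by -70°: θ ← 0° -70° = -70°
rotate link 1 by -46°: θ ← -70° -46° = -116°
crank pin P = (r cos θ, r sin θ) = (-5.698825, -11.684323)
h = r sin θ − e = -11.684323 − 15 = -26.684323
x = r cos θ + √(L² − h²) = -5.698825 + 231.466946 = 225.768121

225.7681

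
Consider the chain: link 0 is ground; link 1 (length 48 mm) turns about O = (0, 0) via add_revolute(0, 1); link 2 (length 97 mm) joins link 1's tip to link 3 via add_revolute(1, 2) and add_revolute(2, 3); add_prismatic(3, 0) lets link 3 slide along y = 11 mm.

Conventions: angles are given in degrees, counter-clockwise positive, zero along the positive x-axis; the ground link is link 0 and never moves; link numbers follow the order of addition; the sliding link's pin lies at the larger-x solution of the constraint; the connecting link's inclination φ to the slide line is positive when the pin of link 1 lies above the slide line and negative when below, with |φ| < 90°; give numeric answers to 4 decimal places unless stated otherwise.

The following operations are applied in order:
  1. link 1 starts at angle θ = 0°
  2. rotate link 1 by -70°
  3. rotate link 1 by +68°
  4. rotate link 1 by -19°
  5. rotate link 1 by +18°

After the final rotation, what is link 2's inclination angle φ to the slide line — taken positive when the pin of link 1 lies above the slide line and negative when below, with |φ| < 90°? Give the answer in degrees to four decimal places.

geometry: r = 48 mm, L = 97 mm, e = 11 mm; θ starts at 0°
rotate link 1 by -70°: θ ← 0° -70° = -70°
rotate link 1 by +68°: θ ← -70° +68° = -2°
rotate link 1 by -19°: θ ← -2° -19° = -21°
rotate link 1 by +18°: θ ← -21° +18° = -3°
h = r sin θ − e = -2.512126 − 11 = -13.512126
sin φ = h / L = -13.512126 / 97 = -0.13930027
φ = arcsin(-0.13930027) = -8.007358°

-8.0074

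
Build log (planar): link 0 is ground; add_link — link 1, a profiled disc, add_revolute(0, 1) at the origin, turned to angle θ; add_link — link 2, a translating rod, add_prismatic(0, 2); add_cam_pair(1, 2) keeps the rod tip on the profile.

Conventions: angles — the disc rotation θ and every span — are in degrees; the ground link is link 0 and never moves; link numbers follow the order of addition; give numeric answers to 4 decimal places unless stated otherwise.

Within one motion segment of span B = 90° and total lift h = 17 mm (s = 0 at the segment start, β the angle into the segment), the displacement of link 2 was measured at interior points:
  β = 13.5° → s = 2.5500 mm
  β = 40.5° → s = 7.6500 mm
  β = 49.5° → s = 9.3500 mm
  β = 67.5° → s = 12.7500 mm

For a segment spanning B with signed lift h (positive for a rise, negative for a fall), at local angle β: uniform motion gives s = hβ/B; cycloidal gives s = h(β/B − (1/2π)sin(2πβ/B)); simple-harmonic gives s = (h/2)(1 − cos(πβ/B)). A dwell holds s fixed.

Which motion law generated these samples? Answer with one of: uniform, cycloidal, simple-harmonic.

candidates at β/B = r: uniform s = h·r (linear in β); cycloidal s = h·(r − sin(2πr)/(2π)); simple-harmonic s = (h/2)(1 − cos(πr))
β=13.5°: printed 2.5500 | uniform 2.5500, cycloidal 0.3611, simple-harmonic 0.9264
β=40.5°: printed 7.6500 | uniform 7.6500, cycloidal 6.8139, simple-harmonic 7.1703
β=49.5°: printed 9.3500 | uniform 9.3500, cycloidal 10.1861, simple-harmonic 9.8297
β=67.5°: printed 12.7500 | uniform 12.7500, cycloidal 15.4556, simple-harmonic 14.5104
only one law matches every sample → uniform

uniform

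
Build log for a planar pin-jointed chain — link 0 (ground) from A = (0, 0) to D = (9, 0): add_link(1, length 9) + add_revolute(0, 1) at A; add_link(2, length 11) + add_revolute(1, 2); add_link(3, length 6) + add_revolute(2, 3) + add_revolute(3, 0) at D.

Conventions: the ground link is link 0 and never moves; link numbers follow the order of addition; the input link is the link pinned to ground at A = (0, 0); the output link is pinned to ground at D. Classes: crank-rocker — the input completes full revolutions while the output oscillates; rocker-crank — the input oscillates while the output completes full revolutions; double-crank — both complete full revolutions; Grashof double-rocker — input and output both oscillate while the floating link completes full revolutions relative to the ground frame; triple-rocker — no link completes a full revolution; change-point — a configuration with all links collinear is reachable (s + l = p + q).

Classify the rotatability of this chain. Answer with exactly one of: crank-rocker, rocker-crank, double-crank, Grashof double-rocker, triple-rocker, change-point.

lengths: ground=9, input=9, coupler=11, output=6
sorted: s=6 (shortest), l=11 (longest), p+q=18
s + l = 17 vs p + q = 18
s + l < p + q (Grashof) with shortest = output link → rocker-crank

rocker-crank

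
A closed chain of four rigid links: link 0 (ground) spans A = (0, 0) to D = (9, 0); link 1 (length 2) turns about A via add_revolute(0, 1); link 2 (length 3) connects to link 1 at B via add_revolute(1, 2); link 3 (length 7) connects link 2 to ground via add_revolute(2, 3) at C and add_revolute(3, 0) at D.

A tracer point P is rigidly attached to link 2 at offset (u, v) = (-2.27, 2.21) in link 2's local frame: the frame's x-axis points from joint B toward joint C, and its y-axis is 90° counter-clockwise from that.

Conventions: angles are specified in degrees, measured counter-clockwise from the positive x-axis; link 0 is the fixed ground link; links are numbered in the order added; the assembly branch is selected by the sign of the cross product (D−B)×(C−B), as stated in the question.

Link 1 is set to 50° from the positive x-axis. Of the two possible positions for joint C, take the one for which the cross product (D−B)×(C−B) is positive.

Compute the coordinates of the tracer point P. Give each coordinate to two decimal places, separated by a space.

A=(0,0), D=(9.00,0)
B = A + 2.00·(cos50°, sin50°) = (1.2856, 1.5321)
|BD| = 7.8651
circle(B,3.00) ∩ circle(D,7.00): a=1.3897, h=2.6587
  candidates: C₊=(3.1665,3.8692) cross=20.911; C₋=(2.1307,-1.3464) cross=-20.911
  branch + wants cross > 0 → take C=(3.1665,3.8692) (cross=20.911)
ex = (C−B)/|BC| = (0.6270,0.7790); ey = (-0.7790,0.6270)
P = B + -2.27·ex + 2.21·ey = (-1.8593,1.1493)

-1.86 1.15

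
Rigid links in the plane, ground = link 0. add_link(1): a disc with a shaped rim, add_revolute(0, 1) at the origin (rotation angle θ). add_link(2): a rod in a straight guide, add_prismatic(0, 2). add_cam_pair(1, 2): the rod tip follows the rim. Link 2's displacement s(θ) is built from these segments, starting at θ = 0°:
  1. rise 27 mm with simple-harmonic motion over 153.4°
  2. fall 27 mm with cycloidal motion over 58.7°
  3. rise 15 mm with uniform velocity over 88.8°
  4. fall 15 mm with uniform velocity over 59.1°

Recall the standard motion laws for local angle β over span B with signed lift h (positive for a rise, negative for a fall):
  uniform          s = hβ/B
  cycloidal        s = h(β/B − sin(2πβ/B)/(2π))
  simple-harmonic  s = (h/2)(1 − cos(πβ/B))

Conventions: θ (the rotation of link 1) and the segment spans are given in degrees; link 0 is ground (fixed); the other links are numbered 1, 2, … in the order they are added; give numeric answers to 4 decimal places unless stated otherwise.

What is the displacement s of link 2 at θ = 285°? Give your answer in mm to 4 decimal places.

segment 1 (0° to 153.4°, simple-harmonic, h = 27) is passed completely: s = 0.0000 + (27) = 27.0000
segment 2 (153.4° to 212.1°, cycloidal, h = -27) is passed completely: s = 27.0000 + (-27) = 0.0000
θ = 285° falls in segment 3 (212.1° to 300.9°, uniform, h = 15): β = 285 − 212.1 = 72.9°, B = 88.8°; Δs = 15·72.9/88.8 = 12.3142; s = 0.0000 + 12.3142 = 12.3142

12.3142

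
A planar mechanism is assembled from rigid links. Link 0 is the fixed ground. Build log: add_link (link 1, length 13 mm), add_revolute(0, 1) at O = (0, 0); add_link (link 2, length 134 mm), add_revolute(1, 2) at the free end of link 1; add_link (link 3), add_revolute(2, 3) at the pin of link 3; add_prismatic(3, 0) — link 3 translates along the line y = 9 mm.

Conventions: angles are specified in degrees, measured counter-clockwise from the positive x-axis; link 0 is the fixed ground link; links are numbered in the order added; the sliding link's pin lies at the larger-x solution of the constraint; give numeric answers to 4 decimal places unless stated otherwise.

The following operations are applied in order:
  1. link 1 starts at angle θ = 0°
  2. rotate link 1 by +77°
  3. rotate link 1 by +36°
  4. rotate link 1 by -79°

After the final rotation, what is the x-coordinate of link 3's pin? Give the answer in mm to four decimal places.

geometry: r = 13 mm, L = 134 mm, e = 9 mm; θ starts at 0°
rotate link 1 by +77°: θ ← 0° +77° = 77°
rotate link 1 by +36°: θ ← 77° +36° = 113°
rotate link 1 by -79°: θ ← 113° -79° = 34°
crank pin P = (r cos θ, r sin θ) = (10.777488, 7.269508)
h = r sin θ − e = 7.269508 − 9 = -1.730492
x = r cos θ + √(L² − h²) = 10.777488 + 133.988826 = 144.766314

144.7663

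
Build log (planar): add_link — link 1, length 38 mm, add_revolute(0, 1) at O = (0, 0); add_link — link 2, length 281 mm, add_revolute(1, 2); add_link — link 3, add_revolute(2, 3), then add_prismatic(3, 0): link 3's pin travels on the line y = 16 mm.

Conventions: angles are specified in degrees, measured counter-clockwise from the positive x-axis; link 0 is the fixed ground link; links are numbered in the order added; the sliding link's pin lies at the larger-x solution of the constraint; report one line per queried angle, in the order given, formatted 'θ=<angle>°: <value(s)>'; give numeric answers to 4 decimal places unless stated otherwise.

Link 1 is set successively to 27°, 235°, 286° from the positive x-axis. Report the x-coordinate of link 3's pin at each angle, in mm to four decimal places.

geometry: r = 38 mm, L = 281 mm, e = 16 mm
θ=27°: crank pin P = (r cos θ, r sin θ) = (33.858248, 17.251639)
θ=27°: h = r sin θ − e = 17.251639 − 16 = 1.251639
θ=27°: x = r cos θ + √(L² − h²) = 33.858248 + 280.997212 = 314.855460
θ=235°: crank pin P = (r cos θ, r sin θ) = (-21.795905, -31.127778)
θ=235°: h = r sin θ − e = -31.127778 − 16 = -47.127778
θ=235°: x = r cos θ + √(L² − h²) = -21.795905 + 277.019805 = 255.223901
θ=286°: crank pin P = (r cos θ, r sin θ) = (10.474220, -36.527944)
θ=286°: h = r sin θ − e = -36.527944 − 16 = -52.527944
θ=286°: x = r cos θ + √(L² − h²) = 10.474220 + 276.046762 = 286.520982

θ=27°: 314.8555
θ=235°: 255.2239
θ=286°: 286.5210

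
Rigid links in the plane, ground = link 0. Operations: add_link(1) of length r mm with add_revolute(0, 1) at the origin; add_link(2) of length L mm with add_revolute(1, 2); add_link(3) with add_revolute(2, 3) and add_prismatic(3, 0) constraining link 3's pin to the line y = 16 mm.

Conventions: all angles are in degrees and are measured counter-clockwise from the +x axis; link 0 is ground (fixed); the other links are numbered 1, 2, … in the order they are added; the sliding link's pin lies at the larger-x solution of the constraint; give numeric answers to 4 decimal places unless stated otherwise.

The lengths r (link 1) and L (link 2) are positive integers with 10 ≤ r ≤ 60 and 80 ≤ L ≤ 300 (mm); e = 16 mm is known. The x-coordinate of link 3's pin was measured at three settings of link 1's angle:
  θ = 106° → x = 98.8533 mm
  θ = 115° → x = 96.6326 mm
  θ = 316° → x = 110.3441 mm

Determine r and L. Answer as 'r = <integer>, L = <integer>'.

constraint per measurement: (x − r cos θ)² + (r sin θ − e)² = L²
subtracting the θ₁ and θ₂ equations cancels the r² and L² terms:
r = (x₁² − x₂²) / (2[(x₁cos θ₁ + e sin θ₁) − (x₂cos θ₂ + e sin θ₂)]) = 15.0002 → r = 15
L² = (x₁ − r cos θ₁)² + (r sin θ₁ − e)² = 10608.9992 → L = 103.0000 → L = 103
check at θ₃=316°: x = 110.3441 (printed 110.3441) ✓

r = 15, L = 103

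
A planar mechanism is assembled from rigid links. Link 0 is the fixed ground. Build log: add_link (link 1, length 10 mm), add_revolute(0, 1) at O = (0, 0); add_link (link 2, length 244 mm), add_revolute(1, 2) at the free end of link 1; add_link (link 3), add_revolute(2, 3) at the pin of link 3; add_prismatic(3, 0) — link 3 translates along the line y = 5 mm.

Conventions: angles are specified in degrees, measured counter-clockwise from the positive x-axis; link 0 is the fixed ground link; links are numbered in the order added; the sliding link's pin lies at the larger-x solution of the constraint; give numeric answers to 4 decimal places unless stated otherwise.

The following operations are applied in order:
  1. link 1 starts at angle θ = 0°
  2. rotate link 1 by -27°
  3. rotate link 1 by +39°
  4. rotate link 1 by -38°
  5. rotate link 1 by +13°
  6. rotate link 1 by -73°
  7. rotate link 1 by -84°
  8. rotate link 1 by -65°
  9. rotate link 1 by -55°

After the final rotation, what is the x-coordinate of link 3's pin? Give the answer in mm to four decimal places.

geometry: r = 10 mm, L = 244 mm, e = 5 mm; θ starts at 0°
rotate link 1 by -27°: θ ← 0° -27° = -27°
rotate link 1 by +39°: θ ← -27° +39° = 12°
rotate link 1 by -38°: θ ← 12° -38° = -26°
rotate link 1 by +13°: θ ← -26° +13° = -13°
rotate link 1 by -73°: θ ← -13° -73° = -86°
rotate link 1 by -84°: θ ← -86° -84° = -170°
rotate link 1 by -65°: θ ← -170° -65° = -235°
rotate link 1 by -55°: θ ← -235° -55° = -290°
crank pin P = (r cos θ, r sin θ) = (3.420201, 9.396926)
h = r sin θ − e = 9.396926 − 5 = 4.396926
x = r cos θ + √(L² − h²) = 3.420201 + 243.960380 = 247.380581

247.3806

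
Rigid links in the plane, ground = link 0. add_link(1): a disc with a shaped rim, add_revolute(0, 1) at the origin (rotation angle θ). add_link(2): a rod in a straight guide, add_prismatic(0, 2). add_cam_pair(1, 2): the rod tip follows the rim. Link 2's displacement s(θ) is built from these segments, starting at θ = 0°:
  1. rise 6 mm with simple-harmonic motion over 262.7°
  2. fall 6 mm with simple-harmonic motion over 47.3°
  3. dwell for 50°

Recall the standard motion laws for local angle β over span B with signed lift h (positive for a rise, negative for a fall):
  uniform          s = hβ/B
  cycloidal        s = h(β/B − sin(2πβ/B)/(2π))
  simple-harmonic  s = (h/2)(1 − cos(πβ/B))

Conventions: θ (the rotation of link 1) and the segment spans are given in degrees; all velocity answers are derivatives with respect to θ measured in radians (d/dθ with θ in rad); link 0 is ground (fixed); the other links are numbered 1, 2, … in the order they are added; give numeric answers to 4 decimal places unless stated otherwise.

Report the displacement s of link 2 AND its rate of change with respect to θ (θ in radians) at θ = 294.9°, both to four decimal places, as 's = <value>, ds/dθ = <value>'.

segment 1 (0° to 262.7°, simple-harmonic, h = 6) is passed completely: s = 0.0000 + (6) = 6.0000
θ = 294.9° falls in segment 2 (262.7° to 310°, simple-harmonic, h = -6): β = 294.9 − 262.7 = 32.2°, B = 47.3°; Δs = -6/2·(1 − cos(π·0.6808)) = -4.6135; s = 6.0000 − 4.6135 = 1.3865
velocity in seg [262.7°–310°] (simple-harmonic), θ in radians: β = 32.2° = 0.5620 rad, B = 47.3° = 0.8255 rad; ds/dθ = (πh/(2B)) sin(πβ/B) = (π·(-6)/(2·0.8255)) sin(π·0.6808) = -9.624607 mm/rad

s = 1.3865, ds/dθ = -9.6246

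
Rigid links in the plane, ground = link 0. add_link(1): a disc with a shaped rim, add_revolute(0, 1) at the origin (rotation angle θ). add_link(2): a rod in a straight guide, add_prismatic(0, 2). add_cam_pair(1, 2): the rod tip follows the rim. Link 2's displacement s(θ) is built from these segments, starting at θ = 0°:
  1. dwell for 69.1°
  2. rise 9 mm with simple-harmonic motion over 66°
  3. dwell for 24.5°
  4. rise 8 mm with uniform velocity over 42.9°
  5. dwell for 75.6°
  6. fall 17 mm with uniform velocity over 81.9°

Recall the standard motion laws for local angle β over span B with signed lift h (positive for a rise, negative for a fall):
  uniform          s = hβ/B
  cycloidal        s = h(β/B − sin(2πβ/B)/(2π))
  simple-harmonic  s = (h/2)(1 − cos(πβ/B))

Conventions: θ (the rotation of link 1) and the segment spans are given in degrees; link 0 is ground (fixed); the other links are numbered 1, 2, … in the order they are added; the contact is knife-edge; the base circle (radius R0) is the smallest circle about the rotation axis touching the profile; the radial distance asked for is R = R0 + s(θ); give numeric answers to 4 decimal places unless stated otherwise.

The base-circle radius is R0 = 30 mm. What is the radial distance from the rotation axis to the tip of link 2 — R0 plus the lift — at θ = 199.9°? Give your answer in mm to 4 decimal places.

segment 1 (0° to 69.1°, dwell): s unchanged at 0.0000
segment 2 (69.1° to 135.1°, simple-harmonic, h = 9) is passed completely: s = 0.0000 + (9) = 9.0000
segment 3 (135.1° to 159.6°, dwell): s unchanged at 9.0000
θ = 199.9° falls in segment 4 (159.6° to 202.5°, uniform, h = 8): β = 199.9 − 159.6 = 40.3°, B = 42.9°; Δs = 8·40.3/42.9 = 7.5152; s = 9.0000 + 7.5152 = 16.5152
R = R0 + s = 30 + 16.5152 = 46.5152

46.5152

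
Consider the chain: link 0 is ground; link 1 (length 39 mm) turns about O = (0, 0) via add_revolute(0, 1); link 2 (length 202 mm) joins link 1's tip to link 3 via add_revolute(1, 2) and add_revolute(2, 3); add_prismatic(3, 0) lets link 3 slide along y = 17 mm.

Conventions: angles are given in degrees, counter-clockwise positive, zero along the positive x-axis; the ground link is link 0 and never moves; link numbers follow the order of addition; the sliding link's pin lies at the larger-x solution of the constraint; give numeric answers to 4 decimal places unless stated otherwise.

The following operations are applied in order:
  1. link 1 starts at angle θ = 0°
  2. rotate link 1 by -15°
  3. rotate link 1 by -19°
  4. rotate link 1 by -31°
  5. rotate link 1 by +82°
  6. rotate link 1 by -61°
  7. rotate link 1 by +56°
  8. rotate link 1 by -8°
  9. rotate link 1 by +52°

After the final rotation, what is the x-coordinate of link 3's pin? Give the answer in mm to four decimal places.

geometry: r = 39 mm, L = 202 mm, e = 17 mm; θ starts at 0°
rotate link 1 by -15°: θ ← 0° -15° = -15°
rotate link 1 by -19°: θ ← -15° -19° = -34°
rotate link 1 by -31°: θ ← -34° -31° = -65°
rotate link 1 by +82°: θ ← -65° +82° = 17°
rotate link 1 by -61°: θ ← 17° -61° = -44°
rotate link 1 by +56°: θ ← -44° +56° = 12°
rotate link 1 by -8°: θ ← 12° -8° = 4°
rotate link 1 by +52°: θ ← 4° +52° = 56°
crank pin P = (r cos θ, r sin θ) = (21.808523, 32.332465)
h = r sin θ − e = 32.332465 − 17 = 15.332465
x = r cos θ + √(L² − h²) = 21.808523 + 201.417267 = 223.225790

223.2258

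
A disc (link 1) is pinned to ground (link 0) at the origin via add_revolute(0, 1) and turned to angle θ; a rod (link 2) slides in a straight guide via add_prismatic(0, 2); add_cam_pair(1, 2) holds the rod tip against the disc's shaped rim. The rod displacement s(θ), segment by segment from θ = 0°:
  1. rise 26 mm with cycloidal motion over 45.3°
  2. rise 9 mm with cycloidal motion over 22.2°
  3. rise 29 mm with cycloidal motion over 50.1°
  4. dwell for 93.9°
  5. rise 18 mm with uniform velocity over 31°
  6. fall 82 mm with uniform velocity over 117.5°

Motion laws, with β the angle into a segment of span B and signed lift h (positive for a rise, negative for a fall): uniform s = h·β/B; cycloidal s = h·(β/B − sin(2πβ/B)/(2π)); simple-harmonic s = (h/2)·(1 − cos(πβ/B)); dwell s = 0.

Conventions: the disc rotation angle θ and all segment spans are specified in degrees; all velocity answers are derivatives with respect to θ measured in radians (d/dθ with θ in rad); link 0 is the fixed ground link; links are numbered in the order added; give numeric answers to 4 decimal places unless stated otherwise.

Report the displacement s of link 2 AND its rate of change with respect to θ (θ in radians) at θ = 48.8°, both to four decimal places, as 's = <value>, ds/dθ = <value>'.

segment 1 (0° to 45.3°, cycloidal, h = 26) is passed completely: s = 0.0000 + (26) = 26.0000
θ = 48.8° falls in segment 2 (45.3° to 67.5°, cycloidal, h = 9): β = 48.8 − 45.3 = 3.5°, B = 22.2°; Δs = 9·(0.1577 − sin(2π·0.1577)/(2π)) = 0.2209; s = 26.0000 + 0.2209 = 26.2209
velocity in seg [45.3°–67.5°] (cycloidal), θ in radians: β = 3.5° = 0.0611 rad, B = 22.2° = 0.3875 rad; ds/dθ = (h/B)(1 − cos(2πβ/B)) = (9/0.3875)(1 − cos(2π·0.1577)) = 10.494544 mm/rad

s = 26.2209, ds/dθ = 10.4945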